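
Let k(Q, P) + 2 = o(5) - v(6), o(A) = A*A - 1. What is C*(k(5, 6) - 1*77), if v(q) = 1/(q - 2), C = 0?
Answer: 0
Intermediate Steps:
v(q) = 1/(-2 + q)
o(A) = -1 + A² (o(A) = A² - 1 = -1 + A²)
k(Q, P) = 87/4 (k(Q, P) = -2 + ((-1 + 5²) - 1/(-2 + 6)) = -2 + ((-1 + 25) - 1/4) = -2 + (24 - 1*¼) = -2 + (24 - ¼) = -2 + 95/4 = 87/4)
C*(k(5, 6) - 1*77) = 0*(87/4 - 1*77) = 0*(87/4 - 77) = 0*(-221/4) = 0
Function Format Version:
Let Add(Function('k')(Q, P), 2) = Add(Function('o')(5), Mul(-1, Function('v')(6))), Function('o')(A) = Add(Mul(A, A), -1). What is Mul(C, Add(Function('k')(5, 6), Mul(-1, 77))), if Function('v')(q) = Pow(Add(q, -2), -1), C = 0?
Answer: 0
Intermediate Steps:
Function('v')(q) = Pow(Add(-2, q), -1)
Function('o')(A) = Add(-1, Pow(A, 2)) (Function('o')(A) = Add(Pow(A, 2), -1) = Add(-1, Pow(A, 2)))
Function('k')(Q, P) = Rational(87, 4) (Function('k')(Q, P) = Add(-2, Add(Add(-1, Pow(5, 2)), Mul(-1, Pow(Add(-2, 6), -1)))) = Add(-2, Add(Add(-1, 25), Mul(-1, Pow(4, -1)))) = Add(-2, Add(24, Mul(-1, Rational(1, 4)))) = Add(-2, Add(24, Rational(-1, 4))) = Add(-2, Rational(95, 4)) = Rational(87, 4))
Mul(C, Add(Function('k')(5, 6), Mul(-1, 77))) = Mul(0, Add(Rational(87, 4), Mul(-1, 77))) = Mul(0, Add(Rational(87, 4), -77)) = Mul(0, Rational(-221, 4)) = 0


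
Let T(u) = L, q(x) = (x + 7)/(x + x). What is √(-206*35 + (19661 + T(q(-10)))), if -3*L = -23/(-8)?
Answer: √1792806/12 ≈ 111.58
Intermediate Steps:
q(x) = (7 + x)/(2*x) (q(x) = (7 + x)/((2*x)) = (7 + x)*(1/(2*x)) = (7 + x)/(2*x))
L = -23/24 (L = -(-23)/(3*(-8)) = -(-23)*(-1)/(3*8) = -⅓*23/8 = -23/24 ≈ -0.95833)
T(u) = -23/24
√(-206*35 + (19661 + T(q(-10)))) = √(-206*35 + (19661 - 23/24)) = √(-7210 + 471841/24) = √(298801/24) = √1792806/12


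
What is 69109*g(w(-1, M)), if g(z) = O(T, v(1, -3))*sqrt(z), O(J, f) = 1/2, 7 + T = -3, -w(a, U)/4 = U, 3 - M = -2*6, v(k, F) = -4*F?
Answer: 69109*I*sqrt(15) ≈ 2.6766e+5*I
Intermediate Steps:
M = 15 (M = 3 - (-2)*6 = 3 - 1*(-12) = 3 + 12 = 15)
w(a, U) = -4*U
T = -10 (T = -7 - 3 = -10)
O(J, f) = 1/2
g(z) = sqrt(z)/2
69109*g(w(-1, M)) = 69109*(sqrt(-4*15)/2) = 69109*(sqrt(-60)/2) = 69109*((2*I*sqrt(15))/2) = 69109*(I*sqrt(15)) = 69109*I*sqrt(15)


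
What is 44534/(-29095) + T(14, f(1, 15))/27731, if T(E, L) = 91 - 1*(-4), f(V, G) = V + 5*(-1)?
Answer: -112018939/73348495 ≈ -1.5272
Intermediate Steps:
f(V, G) = -5 + V (f(V, G) = V - 5 = -5 + V)
T(E, L) = 95 (T(E, L) = 91 + 4 = 95)
44534/(-29095) + T(14, f(1, 15))/27731 = 44534/(-29095) + 95/27731 = 44534*(-1/29095) + 95*(1/27731) = -44534/29095 + 95/27731 = -112018939/73348495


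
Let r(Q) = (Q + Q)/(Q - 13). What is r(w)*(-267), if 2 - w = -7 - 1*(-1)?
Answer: 4272/5 ≈ 854.40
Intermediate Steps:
w = 8 (w = 2 - (-7 - 1*(-1)) = 2 - (-7 + 1) = 2 - 1*(-6) = 2 + 6 = 8)
r(Q) = 2*Q/(-13 + Q) (r(Q) = (2*Q)/(-13 + Q) = 2*Q/(-13 + Q))
r(w)*(-267) = (2*8/(-13 + 8))*(-267) = (2*8/(-5))*(-267) = (2*8*(-⅕))*(-267) = -16/5*(-267) = 4272/5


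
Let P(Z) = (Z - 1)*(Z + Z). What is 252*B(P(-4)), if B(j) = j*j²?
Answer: 16128000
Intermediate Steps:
P(Z) = 2*Z*(-1 + Z) (P(Z) = (-1 + Z)*(2*Z) = 2*Z*(-1 + Z))
B(j) = j³
252*B(P(-4)) = 252*(2*(-4)*(-1 - 4))³ = 252*(2*(-4)*(-5))³ = 252*40³ = 252*64000 = 16128000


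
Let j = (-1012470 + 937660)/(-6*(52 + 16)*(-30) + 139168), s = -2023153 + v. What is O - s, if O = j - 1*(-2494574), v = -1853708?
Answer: 482343077835/75704 ≈ 6.3714e+6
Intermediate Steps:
s = -3876861 (s = -2023153 - 1853708 = -3876861)
j = -37405/75704 (j = -74810/(-6*68*(-30) + 139168) = -74810/(-408*(-30) + 139168) = -74810/(12240 + 139168) = -74810/151408 = -74810*1/151408 = -37405/75704 ≈ -0.49410)
O = 188849192691/75704 (O = -37405/75704 - 1*(-2494574) = -37405/75704 + 2494574 = 188849192691/75704 ≈ 2.4946e+6)
O - s = 188849192691/75704 - 1*(-3876861) = 188849192691/75704 + 3876861 = 482343077835/75704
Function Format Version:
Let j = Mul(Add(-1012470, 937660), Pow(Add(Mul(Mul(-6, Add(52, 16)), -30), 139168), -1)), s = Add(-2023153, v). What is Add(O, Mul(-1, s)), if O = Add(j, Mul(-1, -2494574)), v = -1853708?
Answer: Rational(482343077835, 75704) ≈ 6.3714e+6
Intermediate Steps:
s = -3876861 (s = Add(-2023153, -1853708) = -3876861)
j = Rational(-37405, 75704) (j = Mul(-74810, Pow(Add(Mul(Mul(-6, 68), -30), 139168), -1)) = Mul(-74810, Pow(Add(Mul(-408, -30), 139168), -1)) = Mul(-74810, Pow(Add(12240, 139168), -1)) = Mul(-74810, Pow(151408, -1)) = Mul(-74810, Rational(1, 151408)) = Rational(-37405, 75704) ≈ -0.49410)
O = Rational(188849192691, 75704) (O = Add(Rational(-37405, 75704), Mul(-1, -2494574)) = Add(Rational(-37405, 75704), 2494574) = Rational(188849192691, 75704) ≈ 2.4946e+6)
Add(O, Mul(-1, s)) = Add(Rational(188849192691, 75704), Mul(-1, -3876861)) = Add(Rational(188849192691, 75704), 3876861) = Rational(482343077835, 75704)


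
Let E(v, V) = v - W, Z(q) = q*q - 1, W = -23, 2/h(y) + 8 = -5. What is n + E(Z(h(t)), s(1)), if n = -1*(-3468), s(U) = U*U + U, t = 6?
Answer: 589814/169 ≈ 3490.0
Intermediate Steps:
h(y) = -2/13 (h(y) = 2/(-8 - 5) = 2/(-13) = 2*(-1/13) = -2/13)
Z(q) = -1 + q² (Z(q) = q² - 1 = -1 + q²)
s(U) = U + U² (s(U) = U² + U = U + U²)
E(v, V) = 23 + v (E(v, V) = v - 1*(-23) = v + 23 = 23 + v)
n = 3468
n + E(Z(h(t)), s(1)) = 3468 + (23 + (-1 + (-2/13)²)) = 3468 + (23 + (-1 + 4/169)) = 3468 + (23 - 165/169) = 3468 + 3722/169 = 589814/169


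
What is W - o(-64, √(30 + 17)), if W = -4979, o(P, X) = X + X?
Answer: -4979 - 2*√47 ≈ -4992.7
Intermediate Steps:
o(P, X) = 2*X
W - o(-64, √(30 + 17)) = -4979 - 2*√(30 + 17) = -4979 - 2*√47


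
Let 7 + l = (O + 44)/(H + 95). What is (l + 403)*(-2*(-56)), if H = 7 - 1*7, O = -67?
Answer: 4210864/95 ≈ 44325.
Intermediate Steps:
H = 0 (H = 7 - 7 = 0)
l = -688/95 (l = -7 + (-67 + 44)/(0 + 95) = -7 - 23/95 = -688/95 ≈ -7.2421)
(l + 403)*(-2*(-56)) = (-688/95 + 403)*(-2*(-56)) = (37597/95)*112 = 4210864/95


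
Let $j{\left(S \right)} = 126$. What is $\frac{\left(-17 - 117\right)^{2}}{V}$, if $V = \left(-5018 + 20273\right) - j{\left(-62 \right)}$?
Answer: $\frac{17956}{15129} \approx 1.1869$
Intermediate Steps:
$V = 15129$ ($V = \left(-5018 + 20273\right) - 126 = 15255 - 126 = 15129$)
$\frac{\left(-17 - 117\right)^{2}}{V} = \frac{\left(-17 - 117\right)^{2}}{15129} = \left(-134\right)^{2} \cdot \frac{1}{15129} = 17956 \cdot \frac{1}{15129} = \frac{17956}{15129}$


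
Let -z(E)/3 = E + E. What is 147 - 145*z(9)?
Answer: 7977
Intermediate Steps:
z(E) = -6*E (z(E) = -3*(E + E) = -6*E)
147 - 145*z(9) = 147 - (-870)*9 = 147 - 145*(-54) = 147 + 7830 = 7977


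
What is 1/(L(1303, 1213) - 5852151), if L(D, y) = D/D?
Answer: -1/5852150 ≈ -1.7088e-7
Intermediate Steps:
L(D, y) = 1
1/(L(1303, 1213) - 5852151) = 1/(1 - 5852151) = 1/(-5852150) = -1/5852150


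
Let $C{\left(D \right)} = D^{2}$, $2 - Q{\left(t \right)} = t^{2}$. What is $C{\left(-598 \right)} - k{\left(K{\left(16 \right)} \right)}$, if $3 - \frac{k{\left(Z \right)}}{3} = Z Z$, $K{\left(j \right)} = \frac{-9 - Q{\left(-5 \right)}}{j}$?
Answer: $\frac{22886227}{64} \approx 3.576 \cdot 10^{5}$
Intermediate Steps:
$Q{\left(t \right)} = 2 - t^{2}$
$K{\left(j \right)} = \frac{14}{j}$ ($K{\left(j \right)} = \frac{-9 - \left(2 - \left(-5\right)^{2}\right)}{j} = \frac{-9 - \left(2 - 25\right)}{j} = \frac{-9 - -23}{j} = \frac{-9 + 23}{j} = \frac{14}{j}$)
$k{\left(Z \right)} = 9 - 3 Z^{2}$ ($k{\left(Z \right)} = 9 - 3 Z Z = 9 - 3 Z^{2}$)
$C{\left(-598 \right)} - k{\left(K{\left(16 \right)} \right)} = \left(-598\right)^{2} - \left(9 - 3 \left(\frac{14}{16}\right)^{2}\right) = 357604 - \left(9 - 3 \left(14 \cdot \frac{1}{16}\right)^{2}\right) = 357604 - \left(9 - 3 \left(\frac{7}{8}\right)^{2}\right) = 357604 - \left(9 - \frac{147}{64}\right) = 357604 - \frac{429}{64} = \frac{22886227}{64}$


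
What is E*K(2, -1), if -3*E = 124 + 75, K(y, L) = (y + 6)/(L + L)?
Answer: 796/3 ≈ 265.33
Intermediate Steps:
K(y, L) = (6 + y)/(2*L) (K(y, L) = (6 + y)/((2*L)) = (6 + y)*(1/(2*L)) = (6 + y)/(2*L))
E = -199/3 (E = -(124 + 75)/3 = -⅓*199 = -199/3 ≈ -66.333)
E*K(2, -1) = -199*(6 + 2)/(6*(-1)) = -199*(-1)*8/6 = -199/3*(-4) = 796/3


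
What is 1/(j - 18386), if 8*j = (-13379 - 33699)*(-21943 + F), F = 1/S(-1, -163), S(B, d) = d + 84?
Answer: 158/20399499723 ≈ 7.7453e-9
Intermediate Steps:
S(B, d) = 84 + d
F = -1/79 (F = 1/(84 - 163) = 1/(-79) = -1/79 ≈ -0.012658)
j = 20402404711/158 (j = ((-13379 - 33699)*(-21943 - 1/79))/8 = (-47078*(-1733498/79))/8 = (⅛)*(81609618844/79) = 20402404711/158 ≈ 1.2913e+8)
1/(j - 18386) = 1/(20402404711/158 - 18386) = 1/(20399499723/158) = 158/20399499723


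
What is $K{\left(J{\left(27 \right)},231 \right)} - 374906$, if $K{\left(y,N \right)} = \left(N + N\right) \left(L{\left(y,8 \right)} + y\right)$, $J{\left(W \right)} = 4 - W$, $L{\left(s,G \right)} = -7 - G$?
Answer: $-392462$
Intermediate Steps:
$K{\left(y,N \right)} = 2 N \left(-15 + y\right)$ ($K{\left(y,N \right)} = \left(N + N\right) \left(\left(-7 - 8\right) + y\right) = 2 N \left(\left(-7 - 8\right) + y\right) = 2 N \left(-15 + y\right)$)
$K{\left(J{\left(27 \right)},231 \right)} - 374906 = 2 \cdot 231 \left(-15 + \left(4 - 27\right)\right) - 374906 = 2 \cdot 231 \left(-15 - 23\right) - 374906 = 2 \cdot 231 \left(-38\right) - 374906 = -17556 - 374906 = -392462$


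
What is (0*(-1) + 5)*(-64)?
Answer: -320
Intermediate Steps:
(0*(-1) + 5)*(-64) = (0 + 5)*(-64) = 5*(-64) = -320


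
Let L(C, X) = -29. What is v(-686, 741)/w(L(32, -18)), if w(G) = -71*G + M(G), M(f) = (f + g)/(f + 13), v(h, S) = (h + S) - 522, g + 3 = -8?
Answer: -934/4123 ≈ -0.22653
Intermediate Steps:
g = -11 (g = -3 - 8 = -11)
v(h, S) = -522 + S + h (v(h, S) = (S + h) - 522 = -522 + S + h)
M(f) = (-11 + f)/(13 + f) (M(f) = (f - 11)/(f + 13) = (-11 + f)/(13 + f))
w(G) = -71*G + (-11 + G)/(13 + G)
v(-686, 741)/w(L(32, -18)) = (-522 + 741 - 686)/(((-11 - 29 - 71*(-29)*(13 - 29))/(13 - 29))) = -467*(-16/(-11 - 29 - 71*(-29)*(-16))) = -467*(-16/(-11 - 29 - 32944)) = -467/((-1/16*(-32984))) = -467/4123/2 = -467*2/4123 = -934/4123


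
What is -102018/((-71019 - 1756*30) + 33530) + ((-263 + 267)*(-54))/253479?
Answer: 8613314706/7618649317 ≈ 1.1306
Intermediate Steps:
-102018/((-71019 - 1756*30) + 33530) + ((-263 + 267)*(-54))/253479 = -102018/((-71019 - 52680) + 33530) + (4*(-54))*(1/253479) = -102018/(-123699 + 33530) - 216*1/253479 = -102018/(-90169) - 72/84493 = -102018*(-1/90169) - 72/84493 = 102018/90169 - 72/84493 = 8613314706/7618649317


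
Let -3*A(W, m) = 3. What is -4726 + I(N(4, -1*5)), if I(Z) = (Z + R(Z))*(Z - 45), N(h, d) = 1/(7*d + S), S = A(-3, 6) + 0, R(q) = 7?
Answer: -6531767/1296 ≈ -5039.9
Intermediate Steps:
A(W, m) = -1 (A(W, m) = -⅓*3 = -1)
S = -1 (S = -1 + 0 = -1)
N(h, d) = 1/(-1 + 7*d) (N(h, d) = 1/(7*d - 1) = 1/(-1 + 7*d))
I(Z) = (-45 + Z)*(7 + Z) (I(Z) = (Z + 7)*(Z - 45) = (7 + Z)*(-45 + Z) = (-45 + Z)*(7 + Z))
-4726 + I(N(4, -1*5)) = -4726 + (-315 + (1/(-1 + 7*(-1*5)))² - 38/(-1 + 7*(-1*5))) = -4726 + (-315 + (1/(-1 + 7*(-5)))² - 38/(-1 + 7*(-5))) = -4726 + (-315 + (1/(-1 - 35))² - 38/(-1 - 35)) = -4726 + (-315 + (1/(-36))² - 38/(-36)) = -4726 + (-315 + (-1/36)² - 38*(-1/36)) = -4726 + (-315 + 1/1296 + 19/18) = -4726 - 406871/1296 = -6531767/1296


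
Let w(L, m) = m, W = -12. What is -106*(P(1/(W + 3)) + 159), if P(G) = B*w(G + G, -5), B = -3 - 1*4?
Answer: -20564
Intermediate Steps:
B = -7 (B = -3 - 4 = -7)
P(G) = 35 (P(G) = -7*(-5) = 35)
-106*(P(1/(W + 3)) + 159) = -106*(35 + 159) = -106*194 = -20564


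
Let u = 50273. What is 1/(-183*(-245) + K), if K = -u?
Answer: -1/5438 ≈ -0.00018389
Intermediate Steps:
K = -50273 (K = -1*50273 = -50273)
1/(-183*(-245) + K) = 1/(-183*(-245) - 50273) = 1/(44835 - 50273) = 1/(-5438) = -1/5438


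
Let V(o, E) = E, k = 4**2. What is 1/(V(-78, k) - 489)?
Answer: -1/473 ≈ -0.0021142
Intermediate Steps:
k = 16
1/(V(-78, k) - 489) = 1/(16 - 489) = 1/(-473) = -1/473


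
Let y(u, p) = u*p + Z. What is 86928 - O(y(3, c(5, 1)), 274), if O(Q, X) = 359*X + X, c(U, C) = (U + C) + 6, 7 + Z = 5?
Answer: -11712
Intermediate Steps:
Z = -2 (Z = -7 + 5 = -2)
c(U, C) = 6 + C + U (c(U, C) = (C + U) + 6 = 6 + C + U)
y(u, p) = -2 + p*u (y(u, p) = u*p - 2 = p*u - 2 = -2 + p*u)
O(Q, X) = 360*X
86928 - O(y(3, c(5, 1)), 274) = 86928 - 360*274 = 86928 - 1*98640 = 86928 - 98640 = -11712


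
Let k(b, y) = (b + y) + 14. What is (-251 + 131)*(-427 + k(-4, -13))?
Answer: 51600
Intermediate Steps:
k(b, y) = 14 + b + y
(-251 + 131)*(-427 + k(-4, -13)) = (-251 + 131)*(-427 + (14 - 4 - 13)) = -120*(-427 - 3) = -120*(-430) = 51600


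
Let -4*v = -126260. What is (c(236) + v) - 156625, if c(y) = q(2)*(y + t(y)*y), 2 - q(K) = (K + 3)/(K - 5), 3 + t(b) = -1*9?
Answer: -403736/3 ≈ -1.3458e+5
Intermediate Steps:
v = 31565 (v = -1/4*(-126260) = 31565)
t(b) = -12 (t(b) = -3 - 1*9 = -3 - 9 = -12)
q(K) = 2 - (3 + K)/(-5 + K) (q(K) = 2 - (K + 3)/(K - 5) = 2 - (3 + K)/(-5 + K))
c(y) = -121*y/3 (c(y) = ((-13 + 2)/(-5 + 2))*(y - 12*y) = (-11/(-3))*(-11*y) = (-1/3*(-11))*(-11*y) = 11*(-11*y)/3 = -121*y/3)
(c(236) + v) - 156625 = (-121/3*236 + 31565) - 156625 = (-28556/3 + 31565) - 156625 = 66139/3 - 156625 = -403736/3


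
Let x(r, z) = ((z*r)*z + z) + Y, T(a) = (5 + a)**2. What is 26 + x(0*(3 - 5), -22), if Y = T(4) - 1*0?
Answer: 85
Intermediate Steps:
Y = 81 (Y = (5 + 4)**2 - 1*0 = 9**2 + 0 = 81 + 0 = 81)
x(r, z) = 81 + z + r*z**2 (x(r, z) = ((z*r)*z + z) + 81 = ((r*z)*z + z) + 81 = (r*z**2 + z) + 81 = (z + r*z**2) + 81 = 81 + z + r*z**2)
26 + x(0*(3 - 5), -22) = 26 + (81 - 22 + (0*(3 - 5))*(-22)**2) = 26 + (81 - 22 + (0*(-2))*484) = 26 + (81 - 22 + 0*484) = 26 + (81 - 22 + 0) = 26 + 59 = 85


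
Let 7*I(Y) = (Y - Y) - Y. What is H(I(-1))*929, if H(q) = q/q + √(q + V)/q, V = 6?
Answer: 929 + 929*√301 ≈ 17047.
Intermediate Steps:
I(Y) = -Y/7 (I(Y) = ((Y - Y) - Y)/7 = (0 - Y)/7 = (-Y)/7 = -Y/7)
H(q) = 1 + √(6 + q)/q (H(q) = q/q + √(q + 6)/q = 1 + √(6 + q)/q)
H(I(-1))*929 = ((-⅐*(-1) + √(6 - ⅐*(-1)))/((-⅐*(-1))))*929 = ((⅐ + √(6 + ⅐))/(⅐))*929 = (7*(⅐ + √(43/7)))*929 = (7*(⅐ + √301/7))*929 = (1 + √301)*929 = 929 + 929*√301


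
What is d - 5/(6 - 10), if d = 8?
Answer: 37/4 ≈ 9.2500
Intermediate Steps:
d - 5/(6 - 10) = 8 - 5/(6 - 10) = 8 - 5/(-4) = 8 - ¼*(-5) = 8 + 5/4 = 37/4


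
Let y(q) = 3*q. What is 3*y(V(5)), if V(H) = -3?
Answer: -27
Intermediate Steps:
3*y(V(5)) = 3*(3*(-3)) = 3*(-9) = -27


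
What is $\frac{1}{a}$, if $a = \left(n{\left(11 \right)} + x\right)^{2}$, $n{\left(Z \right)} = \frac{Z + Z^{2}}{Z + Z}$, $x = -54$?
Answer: $\frac{1}{2304} \approx 0.00043403$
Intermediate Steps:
$n{\left(Z \right)} = \frac{Z + Z^{2}}{2 Z}$
$a = 2304$ ($a = \left(\left(\frac{1}{2} + \frac{1}{2} \cdot 11\right) - 54\right)^{2} = \left(\left(\frac{1}{2} + \frac{11}{2}\right) - 54\right)^{2} = \left(6 - 54\right)^{2} = \left(-48\right)^{2} = 2304$)
$\frac{1}{a} = \frac{1}{2304}$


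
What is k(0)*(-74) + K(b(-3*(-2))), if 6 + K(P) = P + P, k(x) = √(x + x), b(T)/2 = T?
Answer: 18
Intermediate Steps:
b(T) = 2*T
k(x) = √2*√x (k(x) = √(2*x) = √2*√x)
K(P) = -6 + 2*P (K(P) = -6 + (P + P) = -6 + 2*P)
k(0)*(-74) + K(b(-3*(-2))) = (√2*√0)*(-74) + (-6 + 2*(2*(-3*(-2)))) = (√2*0)*(-74) + (-6 + 2*(2*6)) = 0*(-74) + (-6 + 2*12) = 0 + (-6 + 24) = 0 + 18 = 18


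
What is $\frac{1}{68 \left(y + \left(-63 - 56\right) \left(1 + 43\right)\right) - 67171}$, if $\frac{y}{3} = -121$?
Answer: $- \frac{1}{447903} \approx -2.2326 \cdot 10^{-6}$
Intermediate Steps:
$y = -363$ ($y = 3 \left(-121\right) = -363$)
$\frac{1}{68 \left(y + \left(-63 - 56\right) \left(1 + 43\right)\right) - 67171} = \frac{1}{68 \left(-363 + \left(-63 - 56\right) \left(1 + 43\right)\right) - 67171} = \frac{1}{68 \left(-363 - 5236\right) - 67171} = \frac{1}{68 \left(-5599\right) - 67171} = \frac{1}{-380732 - 67171} = \frac{1}{-447903} = - \frac{1}{447903}$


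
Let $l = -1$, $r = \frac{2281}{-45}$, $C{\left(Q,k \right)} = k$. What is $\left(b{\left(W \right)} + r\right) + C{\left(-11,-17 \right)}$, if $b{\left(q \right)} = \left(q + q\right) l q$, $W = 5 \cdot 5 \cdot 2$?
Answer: $- \frac{228046}{45} \approx -5067.7$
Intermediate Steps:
$r = - \frac{2281}{45}$ ($r = 2281 \left(- \frac{1}{45}\right) = - \frac{2281}{45} \approx -50.689$)
$W = 50$ ($W = 25 \cdot 2 = 50$)
$b{\left(q \right)} = - 2 q^{2}$ ($b{\left(q \right)} = \left(q + q\right) \left(-1\right) q = 2 q \left(-1\right) q = - 2 q q = - 2 q^{2}$)
$\left(b{\left(W \right)} + r\right) + C{\left(-11,-17 \right)} = \left(- 2 \cdot 50^{2} - \frac{2281}{45}\right) - 17 = \left(\left(-2\right) 2500 - \frac{2281}{45}\right) - 17 = \left(-5000 - \frac{2281}{45}\right) - 17 = - \frac{227281}{45} - 17 = - \frac{228046}{45}$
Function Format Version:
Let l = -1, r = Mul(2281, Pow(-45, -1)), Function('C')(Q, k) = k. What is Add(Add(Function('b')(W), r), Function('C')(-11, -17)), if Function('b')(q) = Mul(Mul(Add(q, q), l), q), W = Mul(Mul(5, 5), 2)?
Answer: Rational(-228046, 45) ≈ -5067.7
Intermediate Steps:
r = Rational(-2281, 45) (r = Mul(2281, Rational(-1, 45)) = Rational(-2281, 45) ≈ -50.689)
W = 50 (W = Mul(25, 2) = 50)
Function('b')(q) = Mul(-2, Pow(q, 2)) (Function('b')(q) = Mul(Mul(Add(q, q), -1), q) = Mul(Mul(Mul(2, q), -1), q) = Mul(Mul(-2, q), q) = Mul(-2, Pow(q, 2)))
Add(Add(Function('b')(W), r), Function('C')(-11, -17)) = Add(Add(Mul(-2, Pow(50, 2)), Rational(-2281, 45)), -17) = Add(Add(Mul(-2, 2500), Rational(-2281, 45)), -17) = Add(Add(-5000, Rational(-2281, 45)), -17) = Add(Rational(-227281, 45), -17) = Rational(-228046, 45)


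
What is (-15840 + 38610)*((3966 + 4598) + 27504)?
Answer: 821268360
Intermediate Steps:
(-15840 + 38610)*((3966 + 4598) + 27504) = 22770*(8564 + 27504) = 22770*36068 = 821268360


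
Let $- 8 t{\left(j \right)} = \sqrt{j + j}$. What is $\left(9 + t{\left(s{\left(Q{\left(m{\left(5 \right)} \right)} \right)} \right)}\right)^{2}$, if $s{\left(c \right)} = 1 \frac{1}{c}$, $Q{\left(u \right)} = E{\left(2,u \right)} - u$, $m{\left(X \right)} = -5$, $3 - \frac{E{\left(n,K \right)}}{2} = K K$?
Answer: $\frac{\left(2808 - i \sqrt{78}\right)^{2}}{97344} \approx 80.999 - 0.50952 i$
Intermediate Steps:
$E{\left(n,K \right)} = 6 - 2 K^{2}$ ($E{\left(n,K \right)} = 6 - 2 K K = 6 - 2 K^{2}$)
$Q{\left(u \right)} = 6 - u - 2 u^{2}$ ($Q{\left(u \right)} = \left(6 - 2 u^{2}\right) - u = 6 - u - 2 u^{2}$)
$s{\left(c \right)} = \frac{1}{c}$
$t{\left(j \right)} = - \frac{\sqrt{2} \sqrt{j}}{8}$ ($t{\left(j \right)} = - \frac{\sqrt{j + j}}{8} = - \frac{\sqrt{2 j}}{8} = - \frac{\sqrt{2} \sqrt{j}}{8}$)
$\left(9 + t{\left(s{\left(Q{\left(m{\left(5 \right)} \right)} \right)} \right)}\right)^{2} = \left(9 - \frac{\sqrt{2} \sqrt{\frac{1}{6 - -5 - 2 \left(-5\right)^{2}}}}{8}\right)^{2} = \left(9 - \frac{\sqrt{2} \sqrt{\frac{1}{6 + 5 - 50}}}{8}\right)^{2} = \left(9 - \frac{\sqrt{2} \sqrt{\frac{1}{-39}}}{8}\right)^{2} = \left(9 - \frac{\sqrt{2} \sqrt{- \frac{1}{39}}}{8}\right)^{2} = \left(9 - \frac{\sqrt{2} \frac{i \sqrt{39}}{39}}{8}\right)^{2} = \left(9 - \frac{i \sqrt{78}}{312}\right)^{2}$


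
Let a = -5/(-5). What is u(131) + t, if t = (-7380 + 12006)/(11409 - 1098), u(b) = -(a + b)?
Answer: -452142/3437 ≈ -131.55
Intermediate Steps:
a = 1 (a = -5*(-⅕) = 1)
u(b) = -1 - b (u(b) = -(1 + b) = -1 - b)
t = 1542/3437 (t = 4626/10311 = 4626*(1/10311) = 1542/3437 ≈ 0.44865)
u(131) + t = (-1 - 1*131) + 1542/3437 = (-1 - 131) + 1542/3437 = -132 + 1542/3437 = -452142/3437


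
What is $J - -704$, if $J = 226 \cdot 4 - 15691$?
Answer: $-14083$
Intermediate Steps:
$J = -14787$ ($J = 904 - 15691 = -14787$)
$J - -704 = -14787 - -704 = -14787 + 704 = -14083$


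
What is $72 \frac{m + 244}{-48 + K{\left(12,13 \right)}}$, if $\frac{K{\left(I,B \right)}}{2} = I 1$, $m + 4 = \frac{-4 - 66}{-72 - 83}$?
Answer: $- \frac{22362}{31} \approx -721.35$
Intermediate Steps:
$m = - \frac{110}{31}$ ($m = -4 + \frac{-4 - 66}{-72 - 83} = -4 - \frac{70}{-155} = -4 - - \frac{14}{31} = -4 + \frac{14}{31} = - \frac{110}{31} \approx -3.5484$)
$K{\left(I,B \right)} = 2 I$ ($K{\left(I,B \right)} = 2 I 1 = 2 I$)
$72 \frac{m + 244}{-48 + K{\left(12,13 \right)}} = 72 \frac{- \frac{110}{31} + 244}{-48 + 2 \cdot 12} = 72 \frac{7454}{31 \left(-48 + 24\right)} = 72 \frac{7454}{31 \left(-24\right)} = 72 \cdot \frac{7454}{31} \left(- \frac{1}{24}\right) = 72 \left(- \frac{3727}{372}\right) = - \frac{22362}{31}$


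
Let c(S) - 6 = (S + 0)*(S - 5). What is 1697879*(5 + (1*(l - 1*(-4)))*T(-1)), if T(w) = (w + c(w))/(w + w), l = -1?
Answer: -39051217/2 ≈ -1.9526e+7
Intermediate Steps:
c(S) = 6 + S*(-5 + S) (c(S) = 6 + (S + 0)*(S - 5) = 6 + S*(-5 + S))
T(w) = (6 + w² - 4*w)/(2*w) (T(w) = (w + (6 + w² - 5*w))/(w + w) = (6 + w² - 4*w)/((2*w)) = (6 + w² - 4*w)*(1/(2*w)) = (6 + w² - 4*w)/(2*w))
1697879*(5 + (1*(l - 1*(-4)))*T(-1)) = 1697879*(5 + (1*(-1 - 1*(-4)))*(-2 + (½)*(-1) + 3/(-1))) = 1697879*(5 + (1*(-1 + 4))*(-2 - ½ + 3*(-1))) = 1697879*(5 + (1*3)*(-2 - ½ - 3)) = 1697879*(5 + 3*(-11/2)) = 1697879*(5 - 33/2) = 1697879*(-23/2) = -39051217/2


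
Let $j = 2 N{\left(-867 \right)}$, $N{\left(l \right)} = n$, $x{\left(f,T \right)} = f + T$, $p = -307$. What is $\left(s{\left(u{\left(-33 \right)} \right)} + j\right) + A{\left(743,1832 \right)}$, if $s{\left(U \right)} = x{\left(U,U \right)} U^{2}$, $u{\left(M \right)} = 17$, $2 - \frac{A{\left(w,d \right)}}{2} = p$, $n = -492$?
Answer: $9460$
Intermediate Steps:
$x{\left(f,T \right)} = T + f$
$A{\left(w,d \right)} = 618$ ($A{\left(w,d \right)} = 4 - -614 = 4 + 614 = 618$)
$N{\left(l \right)} = -492$
$j = -984$ ($j = 2 \left(-492\right) = -984$)
$s{\left(U \right)} = 2 U^{3}$ ($s{\left(U \right)} = \left(U + U\right) U^{2} = 2 U U^{2} = 2 U^{3}$)
$\left(s{\left(u{\left(-33 \right)} \right)} + j\right) + A{\left(743,1832 \right)} = \left(2 \cdot 17^{3} - 984\right) + 618 = \left(2 \cdot 4913 - 984\right) + 618 = \left(9826 - 984\right) + 618 = 8842 + 618 = 9460$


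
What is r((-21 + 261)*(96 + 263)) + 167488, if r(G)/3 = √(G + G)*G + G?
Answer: 425968 + 1033920*√10770 ≈ 1.0772e+8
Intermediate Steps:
r(G) = 3*G + 3*√2*G^(3/2) (r(G) = 3*(√(G + G)*G + G) = 3*(√(2*G)*G + G) = 3*((√2*√G)*G + G) = 3*(√2*G^(3/2) + G) = 3*(G + √2*G^(3/2)) = 3*G + 3*√2*G^(3/2))
r((-21 + 261)*(96 + 263)) + 167488 = (3*((-21 + 261)*(96 + 263)) + 3*√2*((-21 + 261)*(96 + 263))^(3/2)) + 167488 = (3*(240*359) + 3*√2*(240*359)^(3/2)) + 167488 = (3*86160 + 3*√2*86160^(3/2)) + 167488 = (258480 + 3*√2*(344640*√5385)) + 167488 = (258480 + 1033920*√10770) + 167488 = 425968 + 1033920*√10770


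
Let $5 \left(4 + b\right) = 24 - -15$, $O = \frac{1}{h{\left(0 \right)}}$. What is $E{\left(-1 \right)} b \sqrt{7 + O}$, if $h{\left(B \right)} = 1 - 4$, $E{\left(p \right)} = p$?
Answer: $- \frac{38 \sqrt{15}}{15} \approx -9.8116$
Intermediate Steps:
$h{\left(B \right)} = -3$
$O = - \frac{1}{3}$ ($O = \frac{1}{-3} = - \frac{1}{3} \approx -0.33333$)
$b = \frac{19}{5}$ ($b = -4 + \frac{24 - -15}{5} = -4 + \frac{24 + 15}{5} = -4 + \frac{1}{5} \cdot 39 = -4 + \frac{39}{5} = \frac{19}{5} \approx 3.8$)
$E{\left(-1 \right)} b \sqrt{7 + O} = \left(-1\right) \frac{19}{5} \sqrt{7 - \frac{1}{3}} = - \frac{19 \sqrt{\frac{20}{3}}}{5} = - \frac{19 \frac{2 \sqrt{15}}{3}}{5} = - \frac{38 \sqrt{15}}{15}$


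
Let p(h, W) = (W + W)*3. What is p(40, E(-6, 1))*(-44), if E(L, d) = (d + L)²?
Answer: -6600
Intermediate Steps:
E(L, d) = (L + d)²
p(h, W) = 6*W (p(h, W) = (2*W)*3 = 6*W)
p(40, E(-6, 1))*(-44) = (6*(-6 + 1)²)*(-44) = (6*(-5)²)*(-44) = (6*25)*(-44) = 150*(-44) = -6600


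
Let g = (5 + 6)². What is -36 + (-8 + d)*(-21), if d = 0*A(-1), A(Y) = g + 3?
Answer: 132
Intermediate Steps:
g = 121 (g = 11² = 121)
A(Y) = 124 (A(Y) = 121 + 3 = 124)
d = 0 (d = 0*124 = 0)
-36 + (-8 + d)*(-21) = -36 + (-8 + 0)*(-21) = -36 - 8*(-21) = -36 + 168 = 132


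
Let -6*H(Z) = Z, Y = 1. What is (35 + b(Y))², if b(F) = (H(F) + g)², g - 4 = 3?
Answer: 8649481/1296 ≈ 6674.0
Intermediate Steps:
g = 7 (g = 4 + 3 = 7)
H(Z) = -Z/6
b(F) = (7 - F/6)² (b(F) = (-F/6 + 7)² = (7 - F/6)²)
(35 + b(Y))² = (35 + (-42 + 1)²/36)² = (35 + (1/36)*(-41)²)² = (35 + (1/36)*1681)² = (35 + 1681/36)² = (2941/36)² = 8649481/1296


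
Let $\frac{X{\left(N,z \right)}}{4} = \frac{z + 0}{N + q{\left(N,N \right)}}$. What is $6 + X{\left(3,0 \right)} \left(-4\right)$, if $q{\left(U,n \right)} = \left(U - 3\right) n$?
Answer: $6$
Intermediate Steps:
$q{\left(U,n \right)} = n \left(-3 + U\right)$ ($q{\left(U,n \right)} = \left(-3 + U\right) n = n \left(-3 + U\right)$)
$X{\left(N,z \right)} = \frac{4 z}{N + N \left(-3 + N\right)}$ ($X{\left(N,z \right)} = 4 \frac{z + 0}{N + N \left(-3 + N\right)} = 4 \frac{z}{N + N \left(-3 + N\right)} = \frac{4 z}{N + N \left(-3 + N\right)}$)
$6 + X{\left(3,0 \right)} \left(-4\right) = 6 + 4 \cdot 0 \cdot \frac{1}{3} \frac{1}{-2 + 3} \left(-4\right) = 6 + 4 \cdot 0 \cdot \frac{1}{3} \cdot 1^{-1} \left(-4\right) = 6 + 4 \cdot 0 \cdot \frac{1}{3} \cdot 1 \left(-4\right) = 6 + 0 \left(-4\right) = 6 + 0 = 6$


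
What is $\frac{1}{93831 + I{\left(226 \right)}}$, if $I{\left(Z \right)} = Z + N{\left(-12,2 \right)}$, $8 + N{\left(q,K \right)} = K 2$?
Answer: $\frac{1}{94053} \approx 1.0632 \cdot 10^{-5}$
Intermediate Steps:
$N{\left(q,K \right)} = -8 + 2 K$ ($N{\left(q,K \right)} = -8 + K 2 = -8 + 2 K$)
$I{\left(Z \right)} = -4 + Z$ ($I{\left(Z \right)} = Z + \left(-8 + 2 \cdot 2\right) = Z + \left(-8 + 4\right) = Z - 4 = -4 + Z$)
$\frac{1}{93831 + I{\left(226 \right)}} = \frac{1}{93831 + \left(-4 + 226\right)} = \frac{1}{93831 + 222} = \frac{1}{94053}$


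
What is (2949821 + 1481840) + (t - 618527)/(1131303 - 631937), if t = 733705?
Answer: 158072924436/35669 ≈ 4.4317e+6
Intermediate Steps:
(2949821 + 1481840) + (t - 618527)/(1131303 - 631937) = (2949821 + 1481840) + (733705 - 618527)/(1131303 - 631937) = 4431661 + 115178/499366 = 4431661 + 115178*(1/499366) = 4431661 + 8227/35669 = 158072924436/35669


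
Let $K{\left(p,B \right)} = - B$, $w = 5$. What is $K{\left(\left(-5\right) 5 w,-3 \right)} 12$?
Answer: $36$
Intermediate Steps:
$K{\left(\left(-5\right) 5 w,-3 \right)} 12 = \left(-1\right) \left(-3\right) 12 = 3 \cdot 12 = 36$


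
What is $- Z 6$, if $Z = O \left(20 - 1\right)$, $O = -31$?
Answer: $3534$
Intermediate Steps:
$Z = -589$ ($Z = - 31 \left(20 - 1\right) = \left(-31\right) 19 = -589$)
$- Z 6 = \left(-1\right) \left(-589\right) 6 = 589 \cdot 6 = 3534$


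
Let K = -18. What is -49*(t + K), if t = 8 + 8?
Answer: 98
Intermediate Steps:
t = 16
-49*(t + K) = -49*(16 - 18) = -49*(-2) = 98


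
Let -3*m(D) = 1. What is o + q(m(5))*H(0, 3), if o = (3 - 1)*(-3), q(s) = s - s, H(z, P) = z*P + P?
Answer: -6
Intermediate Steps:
H(z, P) = P + P*z (H(z, P) = P*z + P = P + P*z)
m(D) = -1/3 (m(D) = -1/3*1 = -1/3)
q(s) = 0
o = -6 (o = 2*(-3) = -6)
o + q(m(5))*H(0, 3) = -6 + 0*(3*(1 + 0)) = -6 + 0*(3*1) = -6 + 0*3 = -6 + 0 = -6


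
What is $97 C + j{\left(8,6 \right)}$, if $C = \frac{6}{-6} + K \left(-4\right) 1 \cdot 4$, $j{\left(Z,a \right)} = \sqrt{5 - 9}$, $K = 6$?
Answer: $-9409 + 2 i \approx -9409.0 + 2.0 i$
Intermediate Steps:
$j{\left(Z,a \right)} = 2 i$ ($j{\left(Z,a \right)} = \sqrt{5 - 9} = \sqrt{-4} = 2 i$)
$C = -97$ ($C = \frac{6}{-6} + 6 \left(-4\right) 1 \cdot 4 = 6 \left(- \frac{1}{6}\right) + 6 \left(\left(-4\right) 4\right) = -1 + 6 \left(-16\right) = -1 - 96 = -97$)
$97 C + j{\left(8,6 \right)} = 97 \left(-97\right) + 2 i = -9409 + 2 i$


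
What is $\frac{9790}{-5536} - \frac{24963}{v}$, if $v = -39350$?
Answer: $- \frac{61760333}{54460400} \approx -1.134$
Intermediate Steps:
$\frac{9790}{-5536} - \frac{24963}{v} = \frac{9790}{-5536} - \frac{24963}{-39350} = 9790 \left(- \frac{1}{5536}\right) - - \frac{24963}{39350} = - \frac{4895}{2768} + \frac{24963}{39350} = - \frac{61760333}{54460400}$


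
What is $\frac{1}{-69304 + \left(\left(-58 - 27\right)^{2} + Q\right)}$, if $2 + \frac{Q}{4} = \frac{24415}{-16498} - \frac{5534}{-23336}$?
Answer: $- \frac{24062333}{1494077681098} \approx -1.6105 \cdot 10^{-5}$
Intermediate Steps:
$Q = - \frac{312110791}{24062333}$ ($Q = -8 + 4 \left(\frac{24415}{-16498} - \frac{5534}{-23336}\right) = -8 + 4 \left(24415 \left(- \frac{1}{16498}\right) - - \frac{2767}{11668}\right) = -8 + 4 \left(- \frac{24415}{16498} + \frac{2767}{11668}\right) = -8 + 4 \left(- \frac{119612127}{96249332}\right) = -8 - \frac{119612127}{24062333} = - \frac{312110791}{24062333} \approx -12.971$)
$\frac{1}{-69304 + \left(\left(-58 - 27\right)^{2} + Q\right)} = \frac{1}{-69304 - \left(\frac{312110791}{24062333} - \left(-58 - 27\right)^{2}\right)} = \frac{1}{-69304 - \left(\frac{312110791}{24062333} - \left(-85\right)^{2}\right)} = \frac{1}{-69304 + \left(7225 - \frac{312110791}{24062333}\right)} = \frac{1}{-69304 + \frac{173538245134}{24062333}} = \frac{1}{- \frac{1494077681098}{24062333}} = - \frac{24062333}{1494077681098}$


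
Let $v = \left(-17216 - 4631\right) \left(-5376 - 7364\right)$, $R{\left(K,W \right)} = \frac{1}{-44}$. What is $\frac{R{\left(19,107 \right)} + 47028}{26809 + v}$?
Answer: $\frac{2069231}{12247733916} \approx 0.00016895$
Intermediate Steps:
$R{\left(K,W \right)} = - \frac{1}{44}$
$v = 278330780$ ($v = \left(-21847\right) \left(-12740\right) = 278330780$)
$\frac{R{\left(19,107 \right)} + 47028}{26809 + v} = \frac{- \frac{1}{44} + 47028}{26809 + 278330780} = \frac{2069231}{44 \cdot 278357589} = \frac{2069231}{44} \cdot \frac{1}{278357589} = \frac{2069231}{12247733916}$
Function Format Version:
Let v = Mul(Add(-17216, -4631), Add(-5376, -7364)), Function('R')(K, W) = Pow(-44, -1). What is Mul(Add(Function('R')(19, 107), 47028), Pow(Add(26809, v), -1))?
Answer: Rational(2069231, 12247733916) ≈ 0.00016895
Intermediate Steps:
Function('R')(K, W) = Rational(-1, 44)
v = 278330780 (v = Mul(-21847, -12740) = 278330780)
Mul(Add(Function('R')(19, 107), 47028), Pow(Add(26809, v), -1)) = Mul(Add(Rational(-1, 44), 47028), Pow(Add(26809, 278330780), -1)) = Mul(Rational(2069231, 44), Pow(278357589, -1)) = Mul(Rational(2069231, 44), Rational(1, 278357589)) = Rational(2069231, 12247733916)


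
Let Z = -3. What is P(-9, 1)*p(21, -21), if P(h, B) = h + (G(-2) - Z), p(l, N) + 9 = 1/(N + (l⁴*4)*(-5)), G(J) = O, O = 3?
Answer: 35006770/1296547 ≈ 27.000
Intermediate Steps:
G(J) = 3
p(l, N) = -9 + 1/(N - 20*l⁴) (p(l, N) = -9 + 1/(N + (l⁴*4)*(-5)) = -9 + 1/(N + (4*l⁴)*(-5)) = -9 + 1/(N - 20*l⁴))
P(h, B) = 6 + h (P(h, B) = h + (3 - 1*(-3)) = h + (3 + 3) = h + 6 = 6 + h)
P(-9, 1)*p(21, -21) = (6 - 9)*((1 - 9*(-21) + 180*21⁴)/(-21 - 20*21⁴)) = -3*(1 + 189 + 180*194481)/(-21 - 20*194481) = -3*(1 + 189 + 35006580)/(-21 - 3889620) = -3*35006770/(-3889641) = -(-1)*35006770/1296547 = -3*(-35006770/3889641) = 35006770/1296547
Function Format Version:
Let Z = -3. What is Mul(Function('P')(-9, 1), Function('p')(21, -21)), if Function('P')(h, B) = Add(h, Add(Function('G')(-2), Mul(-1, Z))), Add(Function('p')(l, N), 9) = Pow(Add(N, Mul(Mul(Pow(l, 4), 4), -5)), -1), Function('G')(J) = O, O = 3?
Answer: Rational(35006770, 1296547) ≈ 27.000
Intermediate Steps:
Function('G')(J) = 3
Function('p')(l, N) = Add(-9, Pow(Add(N, Mul(-20, Pow(l, 4))), -1)) (Function('p')(l, N) = Add(-9, Pow(Add(N, Mul(Mul(Pow(l, 4), 4), -5)), -1)) = Add(-9, Pow(Add(N, Mul(Mul(4, Pow(l, 4)), -5)), -1)) = Add(-9, Pow(Add(N, Mul(-20, Pow(l, 4))), -1)))
Function('P')(h, B) = Add(6, h) (Function('P')(h, B) = Add(h, Add(3, Mul(-1, -3))) = Add(h, Add(3, 3)) = Add(h, 6) = Add(6, h))
Mul(Function('P')(-9, 1), Function('p')(21, -21)) = Mul(Add(6, -9), Mul(Pow(Add(-21, Mul(-20, Pow(21, 4))), -1), Add(1, Mul(-9, -21), Mul(180, Pow(21, 4))))) = Mul(-3, Mul(Pow(Add(-21, Mul(-20, 194481)), -1), Add(1, 189, Mul(180, 194481)))) = Mul(-3, Mul(Pow(Add(-21, -3889620), -1), Add(1, 189, 35006580))) = Mul(-3, Mul(Pow(-3889641, -1), 35006770)) = Mul(-3, Mul(Rational(-1, 3889641), 35006770)) = Mul(-3, Rational(-35006770, 3889641)) = Rational(35006770, 1296547)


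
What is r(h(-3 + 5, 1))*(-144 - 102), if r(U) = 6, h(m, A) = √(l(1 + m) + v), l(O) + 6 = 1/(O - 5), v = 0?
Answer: -1476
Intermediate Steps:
l(O) = -6 + 1/(-5 + O) (l(O) = -6 + 1/(O - 5) = -6 + 1/(-5 + O))
h(m, A) = √((25 - 6*m)/(-4 + m)) (h(m, A) = √((31 - 6*(1 + m))/(-5 + (1 + m)) + 0) = √((31 + (-6 - 6*m))/(-4 + m) + 0) = √((25 - 6*m)/(-4 + m) + 0) = √((25 - 6*m)/(-4 + m)))
r(h(-3 + 5, 1))*(-144 - 102) = 6*(-144 - 102) = 6*(-246) = -1476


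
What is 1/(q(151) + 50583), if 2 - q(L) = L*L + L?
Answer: 1/27633 ≈ 3.6189e-5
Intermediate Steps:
q(L) = 2 - L - L² (q(L) = 2 - (L*L + L) = 2 - (L² + L) = 2 - (L + L²) = 2 + (-L - L²) = 2 - L - L²)
1/(q(151) + 50583) = 1/((2 - 1*151 - 1*151²) + 50583) = 1/((2 - 151 - 1*22801) + 50583) = 1/((2 - 151 - 22801) + 50583) = 1/(-22950 + 50583) = 1/27633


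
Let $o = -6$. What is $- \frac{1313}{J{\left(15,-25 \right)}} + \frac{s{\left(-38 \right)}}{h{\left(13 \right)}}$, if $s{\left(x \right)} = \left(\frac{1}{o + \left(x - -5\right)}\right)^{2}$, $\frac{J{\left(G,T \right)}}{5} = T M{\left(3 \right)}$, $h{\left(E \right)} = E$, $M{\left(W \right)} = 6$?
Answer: $\frac{8654233}{4943250} \approx 1.7507$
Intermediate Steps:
$J{\left(G,T \right)} = 30 T$ ($J{\left(G,T \right)} = 5 T 6 = 5 \cdot 6 T = 30 T$)
$s{\left(x \right)} = \frac{1}{\left(-1 + x\right)^{2}}$ ($s{\left(x \right)} = \left(\frac{1}{-6 + \left(x - -5\right)}\right)^{2} = \left(\frac{1}{-6 + \left(x + 5\right)}\right)^{2} = \left(\frac{1}{-6 + \left(5 + x\right)}\right)^{2} = \left(\frac{1}{-1 + x}\right)^{2} = \frac{1}{\left(-1 + x\right)^{2}}$)
$- \frac{1313}{J{\left(15,-25 \right)}} + \frac{s{\left(-38 \right)}}{h{\left(13 \right)}} = - \frac{1313}{30 \left(-25\right)} + \frac{1}{\left(-1 - 38\right)^{2} \cdot 13} = - \frac{1313}{-750} + \frac{1}{1521} \cdot \frac{1}{13} = \left(-1313\right) \left(- \frac{1}{750}\right) + \frac{1}{1521} \cdot \frac{1}{13} = \frac{1313}{750} + \frac{1}{19773} = \frac{8654233}{4943250}$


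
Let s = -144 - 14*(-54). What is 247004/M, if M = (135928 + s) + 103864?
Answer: 61751/60101 ≈ 1.0275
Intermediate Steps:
s = 612 (s = -144 + 756 = 612)
M = 240404 (M = (135928 + 612) + 103864 = 136540 + 103864 = 240404)
247004/M = 247004/240404 = 247004*(1/240404) = 61751/60101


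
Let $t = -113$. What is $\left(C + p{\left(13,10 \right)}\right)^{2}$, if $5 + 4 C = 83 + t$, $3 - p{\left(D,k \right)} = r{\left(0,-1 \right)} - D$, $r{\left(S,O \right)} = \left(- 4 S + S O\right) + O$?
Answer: $\frac{1089}{16} \approx 68.063$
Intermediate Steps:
$r{\left(S,O \right)} = O - 4 S + O S$ ($r{\left(S,O \right)} = \left(- 4 S + O S\right) + O = O - 4 S + O S$)
$p{\left(D,k \right)} = 4 + D$ ($p{\left(D,k \right)} = 3 - \left(\left(-1 - 0 - 0\right) - D\right) = 3 - \left(\left(-1 + 0 + 0\right) - D\right) = 3 - \left(-1 - D\right) = 3 + \left(1 + D\right) = 4 + D$)
$C = - \frac{35}{4}$ ($C = - \frac{5}{4} + \frac{83 - 113}{4} = - \frac{5}{4} + \frac{1}{4} \left(-30\right) = - \frac{5}{4} - \frac{15}{2} = - \frac{35}{4} \approx -8.75$)
$\left(C + p{\left(13,10 \right)}\right)^{2} = \left(- \frac{35}{4} + \left(4 + 13\right)\right)^{2} = \left(- \frac{35}{4} + 17\right)^{2} = \left(\frac{33}{4}\right)^{2} = \frac{1089}{16}$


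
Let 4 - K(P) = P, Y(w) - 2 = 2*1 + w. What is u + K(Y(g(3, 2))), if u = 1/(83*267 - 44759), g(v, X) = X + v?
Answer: -112991/22598 ≈ -5.0000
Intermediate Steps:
Y(w) = 4 + w (Y(w) = 2 + (2*1 + w) = 2 + (2 + w) = 4 + w)
K(P) = 4 - P
u = -1/22598 (u = 1/(22161 - 44759) = 1/(-22598) = -1/22598 ≈ -4.4252e-5)
u + K(Y(g(3, 2))) = -1/22598 + (4 - (4 + (2 + 3))) = -1/22598 + (4 - (4 + 5)) = -1/22598 + (4 - 1*9) = -1/22598 + (4 - 9) = -1/22598 - 5 = -112991/22598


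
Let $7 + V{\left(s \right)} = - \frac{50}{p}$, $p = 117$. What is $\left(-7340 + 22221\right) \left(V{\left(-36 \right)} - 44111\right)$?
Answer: $- \frac{76813579136}{117} \approx -6.5653 \cdot 10^{8}$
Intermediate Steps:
$V{\left(s \right)} = - \frac{869}{117}$ ($V{\left(s \right)} = -7 - \frac{50}{117} = - \frac{869}{117}$)
$\left(-7340 + 22221\right) \left(V{\left(-36 \right)} - 44111\right) = \left(-7340 + 22221\right) \left(- \frac{869}{117} - 44111\right) = 14881 \left(- \frac{5161856}{117}\right) = - \frac{76813579136}{117}$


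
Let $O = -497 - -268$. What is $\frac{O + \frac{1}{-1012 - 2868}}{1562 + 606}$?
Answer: $- \frac{888521}{8411840} \approx -0.10563$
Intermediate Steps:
$O = -229$ ($O = -497 + 268 = -229$)
$\frac{O + \frac{1}{-1012 - 2868}}{1562 + 606} = \frac{-229 + \frac{1}{-1012 - 2868}}{1562 + 606} = \frac{-229 + \frac{1}{-3880}}{2168} = \left(-229 - \frac{1}{3880}\right) \frac{1}{2168} = \left(- \frac{888521}{3880}\right) \frac{1}{2168} = - \frac{888521}{8411840}$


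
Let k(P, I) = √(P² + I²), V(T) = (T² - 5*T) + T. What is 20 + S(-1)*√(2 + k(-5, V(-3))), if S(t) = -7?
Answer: 20 - 7*√(2 + √466) ≈ -13.997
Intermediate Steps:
V(T) = T² - 4*T
k(P, I) = √(I² + P²)
20 + S(-1)*√(2 + k(-5, V(-3))) = 20 - 7*√(2 + √((-3*(-4 - 3))² + (-5)²)) = 20 - 7*√(2 + √((-3*(-7))² + 25)) = 20 - 7*√(2 + √(21² + 25)) = 20 - 7*√(2 + √(441 + 25)) = 20 - 7*√(2 + √466)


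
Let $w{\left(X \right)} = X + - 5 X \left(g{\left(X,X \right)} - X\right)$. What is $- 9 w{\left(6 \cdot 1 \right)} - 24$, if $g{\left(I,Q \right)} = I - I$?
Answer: $-1698$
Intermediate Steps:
$g{\left(I,Q \right)} = 0$
$w{\left(X \right)} = X + 5 X^{2}$ ($w{\left(X \right)} = X + - 5 X \left(0 - X\right) = X + - 5 X \left(- X\right) = X + 5 X^{2}$)
$- 9 w{\left(6 \cdot 1 \right)} - 24 = - 9 \cdot 6 \cdot 1 \left(1 + 5 \cdot 6 \cdot 1\right) - 24 = - 9 \cdot 6 \left(1 + 5 \cdot 6\right) - 24 = - 9 \cdot 6 \left(1 + 30\right) - 24 = - 9 \cdot 6 \cdot 31 - 24 = \left(-9\right) 186 - 24 = -1674 - 24 = -1698$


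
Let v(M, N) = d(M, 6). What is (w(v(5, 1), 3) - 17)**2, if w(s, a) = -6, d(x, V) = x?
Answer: 529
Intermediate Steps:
v(M, N) = M
(w(v(5, 1), 3) - 17)**2 = (-6 - 17)**2 = (-23)**2 = 529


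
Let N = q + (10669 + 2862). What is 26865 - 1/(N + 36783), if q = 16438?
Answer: 1793292479/66752 ≈ 26865.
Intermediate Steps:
N = 29969 (N = 16438 + (10669 + 2862) = 16438 + 13531 = 29969)
26865 - 1/(N + 36783) = 26865 - 1/(29969 + 36783) = 26865 - 1/66752 = 1793292479/66752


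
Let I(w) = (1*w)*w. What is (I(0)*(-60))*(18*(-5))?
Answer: 0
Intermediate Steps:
I(w) = w**2 (I(w) = w*w = w**2)
(I(0)*(-60))*(18*(-5)) = (0**2*(-60))*(18*(-5)) = (0*(-60))*(-90) = 0*(-90) = 0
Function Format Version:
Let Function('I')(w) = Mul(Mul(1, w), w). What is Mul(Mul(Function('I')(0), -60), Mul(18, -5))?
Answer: 0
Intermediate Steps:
Function('I')(w) = Pow(w, 2) (Function('I')(w) = Mul(w, w) = Pow(w, 2))
Mul(Mul(Function('I')(0), -60), Mul(18, -5)) = Mul(Mul(Pow(0, 2), -60), Mul(18, -5)) = Mul(Mul(0, -60), -90) = Mul(0, -90) = 0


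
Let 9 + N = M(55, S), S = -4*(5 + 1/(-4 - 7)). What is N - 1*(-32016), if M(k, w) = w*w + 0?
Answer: 3919503/121 ≈ 32393.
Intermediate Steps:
S = -216/11 (S = -4*(5 + 1/(-11)) = -4*(5 - 1/11) = -4*54/11 = -216/11 ≈ -19.636)
M(k, w) = w² (M(k, w) = w² + 0 = w²)
N = 45567/121 (N = -9 + (-216/11)² = -9 + 46656/121 = 45567/121 ≈ 376.59)
N - 1*(-32016) = 45567/121 - 1*(-32016) = 45567/121 + 32016 = 3919503/121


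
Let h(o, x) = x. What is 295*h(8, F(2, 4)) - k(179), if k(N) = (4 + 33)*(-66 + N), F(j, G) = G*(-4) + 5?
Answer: -7426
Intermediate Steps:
F(j, G) = 5 - 4*G (F(j, G) = -4*G + 5 = 5 - 4*G)
k(N) = -2442 + 37*N (k(N) = 37*(-66 + N) = -2442 + 37*N)
295*h(8, F(2, 4)) - k(179) = 295*(5 - 4*4) - (-2442 + 37*179) = 295*(5 - 16) - (-2442 + 6623) = 295*(-11) - 1*4181 = -3245 - 4181 = -7426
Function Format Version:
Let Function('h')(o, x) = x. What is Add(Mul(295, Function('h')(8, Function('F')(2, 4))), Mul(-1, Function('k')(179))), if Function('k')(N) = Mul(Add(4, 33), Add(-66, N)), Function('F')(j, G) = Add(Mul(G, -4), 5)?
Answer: -7426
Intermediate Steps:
Function('F')(j, G) = Add(5, Mul(-4, G)) (Function('F')(j, G) = Add(Mul(-4, G), 5) = Add(5, Mul(-4, G)))
Function('k')(N) = Add(-2442, Mul(37, N)) (Function('k')(N) = Mul(37, Add(-66, N)) = Add(-2442, Mul(37, N)))
Add(Mul(295, Function('h')(8, Function('F')(2, 4))), Mul(-1, Function('k')(179))) = Add(Mul(295, Add(5, Mul(-4, 4))), Mul(-1, Add(-2442, Mul(37, 179)))) = Add(Mul(295, Add(5, -16)), Mul(-1, Add(-2442, 6623))) = Add(Mul(295, -11), Mul(-1, 4181)) = Add(-3245, -4181) = -7426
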